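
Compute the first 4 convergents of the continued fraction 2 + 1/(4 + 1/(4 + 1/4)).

Using the convergent recurrence p_i = a_i*p_{i-1} + p_{i-2}, q_i = a_i*q_{i-1} + q_{i-2} with p_{-2}=0, p_{-1}=1, q_{-2}=1, q_{-1}=0:
  i=0: a_0=2, p_0 = 2*1 + 0 = 2, q_0 = 2*0 + 1 = 1.
  i=1: a_1=4, p_1 = 4*2 + 1 = 9, q_1 = 4*1 + 0 = 4.
  i=2: a_2=4, p_2 = 4*9 + 2 = 38, q_2 = 4*4 + 1 = 17.
  i=3: a_3=4, p_3 = 4*38 + 9 = 161, q_3 = 4*17 + 4 = 72.

2/1, 9/4, 38/17, 161/72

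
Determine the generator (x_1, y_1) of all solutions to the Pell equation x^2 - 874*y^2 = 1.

(x, y) = (3725, 126)

First expand sqrt(874) as a continued fraction. With x_i = (sqrt(874) + m_i)/d_i and (m_0, d_0) = (0, 1): a_0 = floor(sqrt(874)) = 29, since 29^2 = 841 <= 874 < 900 = 30^2.
Iterate m_{i+1} = d_i*a_i - m_i, d_{i+1} = (874 - m_{i+1}^2)/d_i, a_{i+1} = floor((a_0 + m_{i+1})/d_{i+1}):
  m_1 = 1*29 - 0 = 29, d_1 = (874 - 29^2)/1 = 33/1 = 33, a_1 = floor((29 + 29)/33) = 1.
  m_2 = 33*1 - 29 = 4, d_2 = (874 - 4^2)/33 = 858/33 = 26, a_2 = floor((29 + 4)/26) = 1.
  m_3 = 26*1 - 4 = 22, d_3 = (874 - 22^2)/26 = 390/26 = 15, a_3 = floor((29 + 22)/15) = 3.
  m_4 = 15*3 - 22 = 23, d_4 = (874 - 23^2)/15 = 345/15 = 23, a_4 = floor((29 + 23)/23) = 2.
  m_5 = 23*2 - 23 = 23, d_5 = (874 - 23^2)/23 = 345/23 = 15, a_5 = floor((29 + 23)/15) = 3.
  m_6 = 15*3 - 23 = 22, d_6 = (874 - 22^2)/15 = 390/15 = 26, a_6 = floor((29 + 22)/26) = 1.
  m_7 = 26*1 - 22 = 4, d_7 = (874 - 4^2)/26 = 858/26 = 33, a_7 = floor((29 + 4)/33) = 1.
  m_8 = 33*1 - 4 = 29, d_8 = (874 - 29^2)/33 = 33/33 = 1, a_8 = floor((29 + 29)/1) = 58.
  m_9 = 1*58 - 29 = 29, d_9 = (874 - 29^2)/1 = 33/1 = 33: (m_9, d_9) = (m_1, d_1) = (29, 33), so from here the quotients repeat a_1, ..., a_8; the period length is 8.
So sqrt(874) = [29; (1, 1, 3, 2, 3, 1, 1, 58)] with period length k = 8.
k is even, so the fundamental solution of x^2 - 874y^2 = 1 is (p_{k-1}, q_{k-1}) = (p_7, q_7); compute convergents through index 7.
Convergents (p_i = a_i*p_{i-1} + p_{i-2}, q_i = a_i*q_{i-1} + q_{i-2} with p_{-2}=0, p_{-1}=1, q_{-2}=1, q_{-1}=0):
  i=0: a_0=29, p_0 = 29*1 + 0 = 29, q_0 = 29*0 + 1 = 1.
  i=1: a_1=1, p_1 = 1*29 + 1 = 30, q_1 = 1*1 + 0 = 1.
  i=2: a_2=1, p_2 = 1*30 + 29 = 59, q_2 = 1*1 + 1 = 2.
  i=3: a_3=3, p_3 = 3*59 + 30 = 207, q_3 = 3*2 + 1 = 7.
  i=4: a_4=2, p_4 = 2*207 + 59 = 473, q_4 = 2*7 + 2 = 16.
  i=5: a_5=3, p_5 = 3*473 + 207 = 1626, q_5 = 3*16 + 7 = 55.
  i=6: a_6=1, p_6 = 1*1626 + 473 = 2099, q_6 = 1*55 + 16 = 71.
  i=7: a_7=1, p_7 = 1*2099 + 1626 = 3725, q_7 = 1*71 + 55 = 126.
Check: 3725^2 - 874*126^2 = 13875625 - 13875624 = 1, so (x, y) = (3725, 126) solves the equation, and by the theorem it is the least positive solution.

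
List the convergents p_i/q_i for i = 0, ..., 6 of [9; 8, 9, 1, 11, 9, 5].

9/1, 73/8, 666/73, 739/81, 8795/964, 79894/8757, 408265/44749

Using the convergent recurrence p_i = a_i*p_{i-1} + p_{i-2}, q_i = a_i*q_{i-1} + q_{i-2} with p_{-2}=0, p_{-1}=1, q_{-2}=1, q_{-1}=0:
  i=0: a_0=9, p_0 = 9*1 + 0 = 9, q_0 = 9*0 + 1 = 1.
  i=1: a_1=8, p_1 = 8*9 + 1 = 73, q_1 = 8*1 + 0 = 8.
  i=2: a_2=9, p_2 = 9*73 + 9 = 666, q_2 = 9*8 + 1 = 73.
  i=3: a_3=1, p_3 = 1*666 + 73 = 739, q_3 = 1*73 + 8 = 81.
  i=4: a_4=11, p_4 = 11*739 + 666 = 8795, q_4 = 11*81 + 73 = 964.
  i=5: a_5=9, p_5 = 9*8795 + 739 = 79894, q_5 = 9*964 + 81 = 8757.
  i=6: a_6=5, p_6 = 5*79894 + 8795 = 408265, q_6 = 5*8757 + 964 = 44749.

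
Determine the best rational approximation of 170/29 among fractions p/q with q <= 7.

41/7

Expand x = 170/29 as a continued fraction with the Euclidean algorithm:
  170 = 5*29 + 25, so a_0 = 5.
  29 = 1*25 + 4, so a_1 = 1.
  25 = 6*4 + 1, so a_2 = 6.
  4 = 4*1 + 0, so a_3 = 4.
so x = [5; 1, 6, 4].
Convergents (p_i = a_i*p_{i-1} + p_{i-2}, q_i = a_i*q_{i-1} + q_{i-2} with p_{-2}=0, p_{-1}=1, q_{-2}=1, q_{-1}=0), until the denominator exceeds 7:
  i=0: a_0=5, p_0 = 5*1 + 0 = 5, q_0 = 5*0 + 1 = 1.
  i=1: a_1=1, p_1 = 1*5 + 1 = 6, q_1 = 1*1 + 0 = 1.
  i=2: a_2=6, p_2 = 6*6 + 5 = 41, q_2 = 6*1 + 1 = 7.
  i=3: a_3=4, p_3 = 4*41 + 6 = 170, q_3 = 4*7 + 1 = 29.
q_3 = 29 > 7, so the last convergent with denominator <= 7 is p_2/q_2 = 41/7.
The closest fraction with denominator <= 7 is either p_2/q_2 or the intermediate fraction (k*p_2 + p_1)/(k*q_2 + q_1) with the largest k >= 1 whose denominator stays <= 7; these approach x as k grows, and every other convergent or intermediate fraction in range is farther away.
Largest k: floor((7 - q_1)/q_2) = floor((7 - 1)/7) = 0.
Since k = 0, no intermediate fraction beyond p_2/q_2 has denominator <= 7, so the convergent 41/7 is the closest (its error is |170*7 - 41*29|/(29*7) = 1/203).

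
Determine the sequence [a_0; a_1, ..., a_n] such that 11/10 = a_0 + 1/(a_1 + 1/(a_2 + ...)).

Run the Euclidean algorithm on 11 and 10; the successive quotients are the partial quotients a_0, a_1, ... (each step inverts the fractional part left over by the previous one):
  11 = 1*10 + 1, so a_0 = 1.
  10 = 10*1 + 0, so a_1 = 10.
The remainder reaches 0 after 2 divisions, so the expansion has 2 partial quotients, read off in order.

[1; 10]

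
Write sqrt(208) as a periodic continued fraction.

[14; (2, 2, 1, 2, 2, 28)]

Write x_i = (sqrt(208) + m_i)/d_i with (m_0, d_0) = (0, 1). a_0 = floor(sqrt(208)) = 14, since 14^2 = 196 <= 208 < 225 = 15^2.
Iterate m_{i+1} = d_i*a_i - m_i, d_{i+1} = (208 - m_{i+1}^2)/d_i, a_{i+1} = floor((a_0 + m_{i+1})/d_{i+1}):
  m_1 = 1*14 - 0 = 14, d_1 = (208 - 14^2)/1 = 12/1 = 12, a_1 = floor((14 + 14)/12) = 2.
  m_2 = 12*2 - 14 = 10, d_2 = (208 - 10^2)/12 = 108/12 = 9, a_2 = floor((14 + 10)/9) = 2.
  m_3 = 9*2 - 10 = 8, d_3 = (208 - 8^2)/9 = 144/9 = 16, a_3 = floor((14 + 8)/16) = 1.
  m_4 = 16*1 - 8 = 8, d_4 = (208 - 8^2)/16 = 144/16 = 9, a_4 = floor((14 + 8)/9) = 2.
  m_5 = 9*2 - 8 = 10, d_5 = (208 - 10^2)/9 = 108/9 = 12, a_5 = floor((14 + 10)/12) = 2.
  m_6 = 12*2 - 10 = 14, d_6 = (208 - 14^2)/12 = 12/12 = 1, a_6 = floor((14 + 14)/1) = 28.
  m_7 = 1*28 - 14 = 14, d_7 = (208 - 14^2)/1 = 12/1 = 12: (m_7, d_7) = (m_1, d_1) = (14, 12), so from here the quotients repeat a_1, ..., a_6; the period length is 6.
Hence the expansion of sqrt(208) is a_0 = 14 followed by the repeating block 2, 2, 1, 2, 2, 28 (period 6).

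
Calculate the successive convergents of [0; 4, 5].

Using the convergent recurrence p_i = a_i*p_{i-1} + p_{i-2}, q_i = a_i*q_{i-1} + q_{i-2} with p_{-2}=0, p_{-1}=1, q_{-2}=1, q_{-1}=0:
  i=0: a_0=0, p_0 = 0*1 + 0 = 0, q_0 = 0*0 + 1 = 1.
  i=1: a_1=4, p_1 = 4*0 + 1 = 1, q_1 = 4*1 + 0 = 4.
  i=2: a_2=5, p_2 = 5*1 + 0 = 5, q_2 = 5*4 + 1 = 21.

0/1, 1/4, 5/21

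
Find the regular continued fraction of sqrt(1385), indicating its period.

[37; (4, 1, 1, 1, 3, 3, 1, 1, 1, 4, 74)]

Write x_i = (sqrt(1385) + m_i)/d_i with (m_0, d_0) = (0, 1). a_0 = floor(sqrt(1385)) = 37, since 37^2 = 1369 <= 1385 < 1444 = 38^2.
Iterate m_{i+1} = d_i*a_i - m_i, d_{i+1} = (1385 - m_{i+1}^2)/d_i, a_{i+1} = floor((a_0 + m_{i+1})/d_{i+1}):
  m_1 = 1*37 - 0 = 37, d_1 = (1385 - 37^2)/1 = 16/1 = 16, a_1 = floor((37 + 37)/16) = 4.
  m_2 = 16*4 - 37 = 27, d_2 = (1385 - 27^2)/16 = 656/16 = 41, a_2 = floor((37 + 27)/41) = 1.
  m_3 = 41*1 - 27 = 14, d_3 = (1385 - 14^2)/41 = 1189/41 = 29, a_3 = floor((37 + 14)/29) = 1.
  m_4 = 29*1 - 14 = 15, d_4 = (1385 - 15^2)/29 = 1160/29 = 40, a_4 = floor((37 + 15)/40) = 1.
  m_5 = 40*1 - 15 = 25, d_5 = (1385 - 25^2)/40 = 760/40 = 19, a_5 = floor((37 + 25)/19) = 3.
  m_6 = 19*3 - 25 = 32, d_6 = (1385 - 32^2)/19 = 361/19 = 19, a_6 = floor((37 + 32)/19) = 3.
  m_7 = 19*3 - 32 = 25, d_7 = (1385 - 25^2)/19 = 760/19 = 40, a_7 = floor((37 + 25)/40) = 1.
  m_8 = 40*1 - 25 = 15, d_8 = (1385 - 15^2)/40 = 1160/40 = 29, a_8 = floor((37 + 15)/29) = 1.
  m_9 = 29*1 - 15 = 14, d_9 = (1385 - 14^2)/29 = 1189/29 = 41, a_9 = floor((37 + 14)/41) = 1.
  m_10 = 41*1 - 14 = 27, d_10 = (1385 - 27^2)/41 = 656/41 = 16, a_10 = floor((37 + 27)/16) = 4.
  m_11 = 16*4 - 27 = 37, d_11 = (1385 - 37^2)/16 = 16/16 = 1, a_11 = floor((37 + 37)/1) = 74.
  m_12 = 1*74 - 37 = 37, d_12 = (1385 - 37^2)/1 = 16/1 = 16: (m_12, d_12) = (m_1, d_1) = (37, 16), so from here the quotients repeat a_1, ..., a_11; the period length is 11.
Hence the expansion of sqrt(1385) is a_0 = 37 followed by the repeating block 4, 1, 1, 1, 3, 3, 1, 1, 1, 4, 74 (period 11).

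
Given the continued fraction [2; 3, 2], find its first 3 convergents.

2/1, 7/3, 16/7

Using the convergent recurrence p_i = a_i*p_{i-1} + p_{i-2}, q_i = a_i*q_{i-1} + q_{i-2} with p_{-2}=0, p_{-1}=1, q_{-2}=1, q_{-1}=0:
  i=0: a_0=2, p_0 = 2*1 + 0 = 2, q_0 = 2*0 + 1 = 1.
  i=1: a_1=3, p_1 = 3*2 + 1 = 7, q_1 = 3*1 + 0 = 3.
  i=2: a_2=2, p_2 = 2*7 + 2 = 16, q_2 = 2*3 + 1 = 7.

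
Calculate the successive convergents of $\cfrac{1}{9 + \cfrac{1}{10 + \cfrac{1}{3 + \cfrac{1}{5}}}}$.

0/1, 1/9, 10/91, 31/282, 165/1501

Using the convergent recurrence p_i = a_i*p_{i-1} + p_{i-2}, q_i = a_i*q_{i-1} + q_{i-2} with p_{-2}=0, p_{-1}=1, q_{-2}=1, q_{-1}=0:
  i=0: a_0=0, p_0 = 0*1 + 0 = 0, q_0 = 0*0 + 1 = 1.
  i=1: a_1=9, p_1 = 9*0 + 1 = 1, q_1 = 9*1 + 0 = 9.
  i=2: a_2=10, p_2 = 10*1 + 0 = 10, q_2 = 10*9 + 1 = 91.
  i=3: a_3=3, p_3 = 3*10 + 1 = 31, q_3 = 3*91 + 9 = 282.
  i=4: a_4=5, p_4 = 5*31 + 10 = 165, q_4 = 5*282 + 91 = 1501.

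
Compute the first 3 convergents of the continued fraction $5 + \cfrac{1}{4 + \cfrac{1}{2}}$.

Using the convergent recurrence p_i = a_i*p_{i-1} + p_{i-2}, q_i = a_i*q_{i-1} + q_{i-2} with p_{-2}=0, p_{-1}=1, q_{-2}=1, q_{-1}=0:
  i=0: a_0=5, p_0 = 5*1 + 0 = 5, q_0 = 5*0 + 1 = 1.
  i=1: a_1=4, p_1 = 4*5 + 1 = 21, q_1 = 4*1 + 0 = 4.
  i=2: a_2=2, p_2 = 2*21 + 5 = 47, q_2 = 2*4 + 1 = 9.

5/1, 21/4, 47/9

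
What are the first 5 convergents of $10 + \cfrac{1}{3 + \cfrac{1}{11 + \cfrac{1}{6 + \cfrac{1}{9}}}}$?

Using the convergent recurrence p_i = a_i*p_{i-1} + p_{i-2}, q_i = a_i*q_{i-1} + q_{i-2} with p_{-2}=0, p_{-1}=1, q_{-2}=1, q_{-1}=0:
  i=0: a_0=10, p_0 = 10*1 + 0 = 10, q_0 = 10*0 + 1 = 1.
  i=1: a_1=3, p_1 = 3*10 + 1 = 31, q_1 = 3*1 + 0 = 3.
  i=2: a_2=11, p_2 = 11*31 + 10 = 351, q_2 = 11*3 + 1 = 34.
  i=3: a_3=6, p_3 = 6*351 + 31 = 2137, q_3 = 6*34 + 3 = 207.
  i=4: a_4=9, p_4 = 9*2137 + 351 = 19584, q_4 = 9*207 + 34 = 1897.

10/1, 31/3, 351/34, 2137/207, 19584/1897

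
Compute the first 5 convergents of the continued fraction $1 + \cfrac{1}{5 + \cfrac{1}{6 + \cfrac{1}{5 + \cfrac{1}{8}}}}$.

Using the convergent recurrence p_i = a_i*p_{i-1} + p_{i-2}, q_i = a_i*q_{i-1} + q_{i-2} with p_{-2}=0, p_{-1}=1, q_{-2}=1, q_{-1}=0:
  i=0: a_0=1, p_0 = 1*1 + 0 = 1, q_0 = 1*0 + 1 = 1.
  i=1: a_1=5, p_1 = 5*1 + 1 = 6, q_1 = 5*1 + 0 = 5.
  i=2: a_2=6, p_2 = 6*6 + 1 = 37, q_2 = 6*5 + 1 = 31.
  i=3: a_3=5, p_3 = 5*37 + 6 = 191, q_3 = 5*31 + 5 = 160.
  i=4: a_4=8, p_4 = 8*191 + 37 = 1565, q_4 = 8*160 + 31 = 1311.

1/1, 6/5, 37/31, 191/160, 1565/1311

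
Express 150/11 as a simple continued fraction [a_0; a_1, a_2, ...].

Run the Euclidean algorithm on 150 and 11; the successive quotients are the partial quotients a_0, a_1, ... (each step inverts the fractional part left over by the previous one):
  150 = 13*11 + 7, so a_0 = 13.
  11 = 1*7 + 4, so a_1 = 1.
  7 = 1*4 + 3, so a_2 = 1.
  4 = 1*3 + 1, so a_3 = 1.
  3 = 3*1 + 0, so a_4 = 3.
The remainder reaches 0 after 5 divisions, so the expansion has 5 partial quotients, read off in order.

[13; 1, 1, 1, 3]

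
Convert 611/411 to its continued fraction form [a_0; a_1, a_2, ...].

[1; 2, 18, 5, 2]

Run the Euclidean algorithm on 611 and 411; the successive quotients are the partial quotients a_0, a_1, ... (each step inverts the fractional part left over by the previous one):
  611 = 1*411 + 200, so a_0 = 1.
  411 = 2*200 + 11, so a_1 = 2.
  200 = 18*11 + 2, so a_2 = 18.
  11 = 5*2 + 1, so a_3 = 5.
  2 = 2*1 + 0, so a_4 = 2.
The remainder reaches 0 after 5 divisions, so the expansion has 5 partial quotients, read off in order.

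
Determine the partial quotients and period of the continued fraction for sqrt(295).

Write x_i = (sqrt(295) + m_i)/d_i with (m_0, d_0) = (0, 1). a_0 = floor(sqrt(295)) = 17, since 17^2 = 289 <= 295 < 324 = 18^2.
Iterate m_{i+1} = d_i*a_i - m_i, d_{i+1} = (295 - m_{i+1}^2)/d_i, a_{i+1} = floor((a_0 + m_{i+1})/d_{i+1}):
  m_1 = 1*17 - 0 = 17, d_1 = (295 - 17^2)/1 = 6/1 = 6, a_1 = floor((17 + 17)/6) = 5.
  m_2 = 6*5 - 17 = 13, d_2 = (295 - 13^2)/6 = 126/6 = 21, a_2 = floor((17 + 13)/21) = 1.
  m_3 = 21*1 - 13 = 8, d_3 = (295 - 8^2)/21 = 231/21 = 11, a_3 = floor((17 + 8)/11) = 2.
  m_4 = 11*2 - 8 = 14, d_4 = (295 - 14^2)/11 = 99/11 = 9, a_4 = floor((17 + 14)/9) = 3.
  m_5 = 9*3 - 14 = 13, d_5 = (295 - 13^2)/9 = 126/9 = 14, a_5 = floor((17 + 13)/14) = 2.
  m_6 = 14*2 - 13 = 15, d_6 = (295 - 15^2)/14 = 70/14 = 5, a_6 = floor((17 + 15)/5) = 6.
  m_7 = 5*6 - 15 = 15, d_7 = (295 - 15^2)/5 = 70/5 = 14, a_7 = floor((17 + 15)/14) = 2.
  m_8 = 14*2 - 15 = 13, d_8 = (295 - 13^2)/14 = 126/14 = 9, a_8 = floor((17 + 13)/9) = 3.
  m_9 = 9*3 - 13 = 14, d_9 = (295 - 14^2)/9 = 99/9 = 11, a_9 = floor((17 + 14)/11) = 2.
  m_10 = 11*2 - 14 = 8, d_10 = (295 - 8^2)/11 = 231/11 = 21, a_10 = floor((17 + 8)/21) = 1.
  m_11 = 21*1 - 8 = 13, d_11 = (295 - 13^2)/21 = 126/21 = 6, a_11 = floor((17 + 13)/6) = 5.
  m_12 = 6*5 - 13 = 17, d_12 = (295 - 17^2)/6 = 6/6 = 1, a_12 = floor((17 + 17)/1) = 34.
  m_13 = 1*34 - 17 = 17, d_13 = (295 - 17^2)/1 = 6/1 = 6: (m_13, d_13) = (m_1, d_1) = (17, 6), so from here the quotients repeat a_1, ..., a_12; the period length is 12.
Hence the expansion of sqrt(295) is a_0 = 17 followed by the repeating block 5, 1, 2, 3, 2, 6, 2, 3, 2, 1, 5, 34 (period 12).

[17; (5, 1, 2, 3, 2, 6, 2, 3, 2, 1, 5, 34)]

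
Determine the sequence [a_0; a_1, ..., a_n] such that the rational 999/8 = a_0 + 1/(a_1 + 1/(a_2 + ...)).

[124; 1, 7]

Run the Euclidean algorithm on 999 and 8; the successive quotients are the partial quotients a_0, a_1, ... (each step inverts the fractional part left over by the previous one):
  999 = 124*8 + 7, so a_0 = 124.
  8 = 1*7 + 1, so a_1 = 1.
  7 = 7*1 + 0, so a_2 = 7.
The remainder reaches 0 after 3 divisions, so the expansion has 3 partial quotients, read off in order.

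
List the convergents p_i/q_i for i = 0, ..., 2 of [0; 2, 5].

0/1, 1/2, 5/11

Using the convergent recurrence p_i = a_i*p_{i-1} + p_{i-2}, q_i = a_i*q_{i-1} + q_{i-2} with p_{-2}=0, p_{-1}=1, q_{-2}=1, q_{-1}=0:
  i=0: a_0=0, p_0 = 0*1 + 0 = 0, q_0 = 0*0 + 1 = 1.
  i=1: a_1=2, p_1 = 2*0 + 1 = 1, q_1 = 2*1 + 0 = 2.
  i=2: a_2=5, p_2 = 5*1 + 0 = 5, q_2 = 5*2 + 1 = 11.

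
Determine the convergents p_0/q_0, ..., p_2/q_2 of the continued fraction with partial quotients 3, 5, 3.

Using the convergent recurrence p_i = a_i*p_{i-1} + p_{i-2}, q_i = a_i*q_{i-1} + q_{i-2} with p_{-2}=0, p_{-1}=1, q_{-2}=1, q_{-1}=0:
  i=0: a_0=3, p_0 = 3*1 + 0 = 3, q_0 = 3*0 + 1 = 1.
  i=1: a_1=5, p_1 = 5*3 + 1 = 16, q_1 = 5*1 + 0 = 5.
  i=2: a_2=3, p_2 = 3*16 + 3 = 51, q_2 = 3*5 + 1 = 16.

3/1, 16/5, 51/16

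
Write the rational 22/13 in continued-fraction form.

Run the Euclidean algorithm on 22 and 13; the successive quotients are the partial quotients a_0, a_1, ... (each step inverts the fractional part left over by the previous one):
  22 = 1*13 + 9, so a_0 = 1.
  13 = 1*9 + 4, so a_1 = 1.
  9 = 2*4 + 1, so a_2 = 2.
  4 = 4*1 + 0, so a_3 = 4.
The remainder reaches 0 after 4 divisions, so the expansion has 4 partial quotients, read off in order.

[1; 1, 2, 4]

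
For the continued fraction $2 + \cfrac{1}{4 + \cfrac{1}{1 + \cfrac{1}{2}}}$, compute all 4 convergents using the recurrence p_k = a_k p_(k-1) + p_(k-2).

Using the convergent recurrence p_i = a_i*p_{i-1} + p_{i-2}, q_i = a_i*q_{i-1} + q_{i-2} with p_{-2}=0, p_{-1}=1, q_{-2}=1, q_{-1}=0:
  i=0: a_0=2, p_0 = 2*1 + 0 = 2, q_0 = 2*0 + 1 = 1.
  i=1: a_1=4, p_1 = 4*2 + 1 = 9, q_1 = 4*1 + 0 = 4.
  i=2: a_2=1, p_2 = 1*9 + 2 = 11, q_2 = 1*4 + 1 = 5.
  i=3: a_3=2, p_3 = 2*11 + 9 = 31, q_3 = 2*5 + 4 = 14.

2/1, 9/4, 11/5, 31/14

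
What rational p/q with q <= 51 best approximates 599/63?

Expand x = 599/63 as a continued fraction with the Euclidean algorithm:
  599 = 9*63 + 32, so a_0 = 9.
  63 = 1*32 + 31, so a_1 = 1.
  32 = 1*31 + 1, so a_2 = 1.
  31 = 31*1 + 0, so a_3 = 31.
so x = [9; 1, 1, 31].
Convergents (p_i = a_i*p_{i-1} + p_{i-2}, q_i = a_i*q_{i-1} + q_{i-2} with p_{-2}=0, p_{-1}=1, q_{-2}=1, q_{-1}=0), until the denominator exceeds 51:
  i=0: a_0=9, p_0 = 9*1 + 0 = 9, q_0 = 9*0 + 1 = 1.
  i=1: a_1=1, p_1 = 1*9 + 1 = 10, q_1 = 1*1 + 0 = 1.
  i=2: a_2=1, p_2 = 1*10 + 9 = 19, q_2 = 1*1 + 1 = 2.
  i=3: a_3=31, p_3 = 31*19 + 10 = 599, q_3 = 31*2 + 1 = 63.
q_3 = 63 > 51, so the last convergent with denominator <= 51 is p_2/q_2 = 19/2.
The closest fraction with denominator <= 51 is either p_2/q_2 or the intermediate fraction (k*p_2 + p_1)/(k*q_2 + q_1) with the largest k >= 1 whose denominator stays <= 51; these approach x as k grows, and every other convergent or intermediate fraction in range is farther away.
Largest k: floor((51 - q_1)/q_2) = floor((51 - 1)/2) = 25.
That gives (25*19 + 10)/(25*2 + 1) = 485/51.
Compare the errors: |x - 19/2| = |599*2 - 19*63|/(63*2) = 1/126, and |x - 485/51| = |599*51 - 485*63|/(63*51) = 6/3213.
Cross-multiplying, 6*126 = 756 < 3213 = 1*3213, so 6/3213 is smaller: the intermediate fraction 485/51 is closer to x than 19/2.

485/51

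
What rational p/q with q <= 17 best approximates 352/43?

131/16

Expand x = 352/43 as a continued fraction with the Euclidean algorithm:
  352 = 8*43 + 8, so a_0 = 8.
  43 = 5*8 + 3, so a_1 = 5.
  8 = 2*3 + 2, so a_2 = 2.
  3 = 1*2 + 1, so a_3 = 1.
  2 = 2*1 + 0, so a_4 = 2.
so x = [8; 5, 2, 1, 2].
Convergents (p_i = a_i*p_{i-1} + p_{i-2}, q_i = a_i*q_{i-1} + q_{i-2} with p_{-2}=0, p_{-1}=1, q_{-2}=1, q_{-1}=0), until the denominator exceeds 17:
  i=0: a_0=8, p_0 = 8*1 + 0 = 8, q_0 = 8*0 + 1 = 1.
  i=1: a_1=5, p_1 = 5*8 + 1 = 41, q_1 = 5*1 + 0 = 5.
  i=2: a_2=2, p_2 = 2*41 + 8 = 90, q_2 = 2*5 + 1 = 11.
  i=3: a_3=1, p_3 = 1*90 + 41 = 131, q_3 = 1*11 + 5 = 16.
  i=4: a_4=2, p_4 = 2*131 + 90 = 352, q_4 = 2*16 + 11 = 43.
q_4 = 43 > 17, so the last convergent with denominator <= 17 is p_3/q_3 = 131/16.
The closest fraction with denominator <= 17 is either p_3/q_3 or the intermediate fraction (k*p_3 + p_2)/(k*q_3 + q_2) with the largest k >= 1 whose denominator stays <= 17; these approach x as k grows, and every other convergent or intermediate fraction in range is farther away.
Largest k: floor((17 - q_2)/q_3) = floor((17 - 11)/16) = 0.
Since k = 0, no intermediate fraction beyond p_3/q_3 has denominator <= 17, so the convergent 131/16 is the closest (its error is |352*16 - 131*43|/(43*16) = 1/688).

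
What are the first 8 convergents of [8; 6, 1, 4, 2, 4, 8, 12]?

Using the convergent recurrence p_i = a_i*p_{i-1} + p_{i-2}, q_i = a_i*q_{i-1} + q_{i-2} with p_{-2}=0, p_{-1}=1, q_{-2}=1, q_{-1}=0:
  i=0: a_0=8, p_0 = 8*1 + 0 = 8, q_0 = 8*0 + 1 = 1.
  i=1: a_1=6, p_1 = 6*8 + 1 = 49, q_1 = 6*1 + 0 = 6.
  i=2: a_2=1, p_2 = 1*49 + 8 = 57, q_2 = 1*6 + 1 = 7.
  i=3: a_3=4, p_3 = 4*57 + 49 = 277, q_3 = 4*7 + 6 = 34.
  i=4: a_4=2, p_4 = 2*277 + 57 = 611, q_4 = 2*34 + 7 = 75.
  i=5: a_5=4, p_5 = 4*611 + 277 = 2721, q_5 = 4*75 + 34 = 334.
  i=6: a_6=8, p_6 = 8*2721 + 611 = 22379, q_6 = 8*334 + 75 = 2747.
  i=7: a_7=12, p_7 = 12*22379 + 2721 = 271269, q_7 = 12*2747 + 334 = 33298.

8/1, 49/6, 57/7, 277/34, 611/75, 2721/334, 22379/2747, 271269/33298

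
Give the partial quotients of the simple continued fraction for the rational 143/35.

Run the Euclidean algorithm on 143 and 35; the successive quotients are the partial quotients a_0, a_1, ... (each step inverts the fractional part left over by the previous one):
  143 = 4*35 + 3, so a_0 = 4.
  35 = 11*3 + 2, so a_1 = 11.
  3 = 1*2 + 1, so a_2 = 1.
  2 = 2*1 + 0, so a_3 = 2.
The remainder reaches 0 after 4 divisions, so the expansion has 4 partial quotients, read off in order.

[4; 11, 1, 2]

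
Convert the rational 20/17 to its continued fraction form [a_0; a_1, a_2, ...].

[1; 5, 1, 2]

Run the Euclidean algorithm on 20 and 17; the successive quotients are the partial quotients a_0, a_1, ... (each step inverts the fractional part left over by the previous one):
  20 = 1*17 + 3, so a_0 = 1.
  17 = 5*3 + 2, so a_1 = 5.
  3 = 1*2 + 1, so a_2 = 1.
  2 = 2*1 + 0, so a_3 = 2.
The remainder reaches 0 after 4 divisions, so the expansion has 4 partial quotients, read off in order.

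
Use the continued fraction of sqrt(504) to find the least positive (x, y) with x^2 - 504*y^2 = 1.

First expand sqrt(504) as a continued fraction. With x_i = (sqrt(504) + m_i)/d_i and (m_0, d_0) = (0, 1): a_0 = floor(sqrt(504)) = 22, since 22^2 = 484 <= 504 < 529 = 23^2.
Iterate m_{i+1} = d_i*a_i - m_i, d_{i+1} = (504 - m_{i+1}^2)/d_i, a_{i+1} = floor((a_0 + m_{i+1})/d_{i+1}):
  m_1 = 1*22 - 0 = 22, d_1 = (504 - 22^2)/1 = 20/1 = 20, a_1 = floor((22 + 22)/20) = 2.
  m_2 = 20*2 - 22 = 18, d_2 = (504 - 18^2)/20 = 180/20 = 9, a_2 = floor((22 + 18)/9) = 4.
  m_3 = 9*4 - 18 = 18, d_3 = (504 - 18^2)/9 = 180/9 = 20, a_3 = floor((22 + 18)/20) = 2.
  m_4 = 20*2 - 18 = 22, d_4 = (504 - 22^2)/20 = 20/20 = 1, a_4 = floor((22 + 22)/1) = 44.
  m_5 = 1*44 - 22 = 22, d_5 = (504 - 22^2)/1 = 20/1 = 20: (m_5, d_5) = (m_1, d_1) = (22, 20), so from here the quotients repeat a_1, ..., a_4; the period length is 4.
So sqrt(504) = [22; (2, 4, 2, 44)] with period length k = 4.
k is even, so the fundamental solution of x^2 - 504y^2 = 1 is (p_{k-1}, q_{k-1}) = (p_3, q_3); compute convergents through index 3.
Convergents (p_i = a_i*p_{i-1} + p_{i-2}, q_i = a_i*q_{i-1} + q_{i-2} with p_{-2}=0, p_{-1}=1, q_{-2}=1, q_{-1}=0):
  i=0: a_0=22, p_0 = 22*1 + 0 = 22, q_0 = 22*0 + 1 = 1.
  i=1: a_1=2, p_1 = 2*22 + 1 = 45, q_1 = 2*1 + 0 = 2.
  i=2: a_2=4, p_2 = 4*45 + 22 = 202, q_2 = 4*2 + 1 = 9.
  i=3: a_3=2, p_3 = 2*202 + 45 = 449, q_3 = 2*9 + 2 = 20.
Check: 449^2 - 504*20^2 = 201601 - 201600 = 1, so (x, y) = (449, 20) solves the equation, and by the theorem it is the least positive solution.

(x, y) = (449, 20)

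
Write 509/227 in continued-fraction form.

[2; 4, 7, 1, 6]

Run the Euclidean algorithm on 509 and 227; the successive quotients are the partial quotients a_0, a_1, ... (each step inverts the fractional part left over by the previous one):
  509 = 2*227 + 55, so a_0 = 2.
  227 = 4*55 + 7, so a_1 = 4.
  55 = 7*7 + 6, so a_2 = 7.
  7 = 1*6 + 1, so a_3 = 1.
  6 = 6*1 + 0, so a_4 = 6.
The remainder reaches 0 after 5 divisions, so the expansion has 5 partial quotients, read off in order.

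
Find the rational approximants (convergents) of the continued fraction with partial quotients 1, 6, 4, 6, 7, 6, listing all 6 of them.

1/1, 7/6, 29/25, 181/156, 1296/1117, 7957/6858

Using the convergent recurrence p_i = a_i*p_{i-1} + p_{i-2}, q_i = a_i*q_{i-1} + q_{i-2} with p_{-2}=0, p_{-1}=1, q_{-2}=1, q_{-1}=0:
  i=0: a_0=1, p_0 = 1*1 + 0 = 1, q_0 = 1*0 + 1 = 1.
  i=1: a_1=6, p_1 = 6*1 + 1 = 7, q_1 = 6*1 + 0 = 6.
  i=2: a_2=4, p_2 = 4*7 + 1 = 29, q_2 = 4*6 + 1 = 25.
  i=3: a_3=6, p_3 = 6*29 + 7 = 181, q_3 = 6*25 + 6 = 156.
  i=4: a_4=7, p_4 = 7*181 + 29 = 1296, q_4 = 7*156 + 25 = 1117.
  i=5: a_5=6, p_5 = 6*1296 + 181 = 7957, q_5 = 6*1117 + 156 = 6858.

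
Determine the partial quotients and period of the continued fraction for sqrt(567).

[23; (1, 4, 3, 4, 1, 46)]

Write x_i = (sqrt(567) + m_i)/d_i with (m_0, d_0) = (0, 1). a_0 = floor(sqrt(567)) = 23, since 23^2 = 529 <= 567 < 576 = 24^2.
Iterate m_{i+1} = d_i*a_i - m_i, d_{i+1} = (567 - m_{i+1}^2)/d_i, a_{i+1} = floor((a_0 + m_{i+1})/d_{i+1}):
  m_1 = 1*23 - 0 = 23, d_1 = (567 - 23^2)/1 = 38/1 = 38, a_1 = floor((23 + 23)/38) = 1.
  m_2 = 38*1 - 23 = 15, d_2 = (567 - 15^2)/38 = 342/38 = 9, a_2 = floor((23 + 15)/9) = 4.
  m_3 = 9*4 - 15 = 21, d_3 = (567 - 21^2)/9 = 126/9 = 14, a_3 = floor((23 + 21)/14) = 3.
  m_4 = 14*3 - 21 = 21, d_4 = (567 - 21^2)/14 = 126/14 = 9, a_4 = floor((23 + 21)/9) = 4.
  m_5 = 9*4 - 21 = 15, d_5 = (567 - 15^2)/9 = 342/9 = 38, a_5 = floor((23 + 15)/38) = 1.
  m_6 = 38*1 - 15 = 23, d_6 = (567 - 23^2)/38 = 38/38 = 1, a_6 = floor((23 + 23)/1) = 46.
  m_7 = 1*46 - 23 = 23, d_7 = (567 - 23^2)/1 = 38/1 = 38: (m_7, d_7) = (m_1, d_1) = (23, 38), so from here the quotients repeat a_1, ..., a_6; the period length is 6.
Hence the expansion of sqrt(567) is a_0 = 23 followed by the repeating block 1, 4, 3, 4, 1, 46 (period 6).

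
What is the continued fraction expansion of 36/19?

[1; 1, 8, 2]

Run the Euclidean algorithm on 36 and 19; the successive quotients are the partial quotients a_0, a_1, ... (each step inverts the fractional part left over by the previous one):
  36 = 1*19 + 17, so a_0 = 1.
  19 = 1*17 + 2, so a_1 = 1.
  17 = 8*2 + 1, so a_2 = 8.
  2 = 2*1 + 0, so a_3 = 2.
The remainder reaches 0 after 4 divisions, so the expansion has 4 partial quotients, read off in order.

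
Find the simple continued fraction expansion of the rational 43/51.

[0; 1, 5, 2, 1, 2]

Run the Euclidean algorithm on 43 and 51; the successive quotients are the partial quotients a_0, a_1, ... (each step inverts the fractional part left over by the previous one):
  43 = 0*51 + 43, so a_0 = 0.
  51 = 1*43 + 8, so a_1 = 1.
  43 = 5*8 + 3, so a_2 = 5.
  8 = 2*3 + 2, so a_3 = 2.
  3 = 1*2 + 1, so a_4 = 1.
  2 = 2*1 + 0, so a_5 = 2.
The remainder reaches 0 after 6 divisions, so the expansion has 6 partial quotients, read off in order.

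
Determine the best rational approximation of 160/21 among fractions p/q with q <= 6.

38/5

Expand x = 160/21 as a continued fraction with the Euclidean algorithm:
  160 = 7*21 + 13, so a_0 = 7.
  21 = 1*13 + 8, so a_1 = 1.
  13 = 1*8 + 5, so a_2 = 1.
  8 = 1*5 + 3, so a_3 = 1.
  5 = 1*3 + 2, so a_4 = 1.
  3 = 1*2 + 1, so a_5 = 1.
  2 = 2*1 + 0, so a_6 = 2.
so x = [7; 1, 1, 1, 1, 1, 2].
Convergents (p_i = a_i*p_{i-1} + p_{i-2}, q_i = a_i*q_{i-1} + q_{i-2} with p_{-2}=0, p_{-1}=1, q_{-2}=1, q_{-1}=0), until the denominator exceeds 6:
  i=0: a_0=7, p_0 = 7*1 + 0 = 7, q_0 = 7*0 + 1 = 1.
  i=1: a_1=1, p_1 = 1*7 + 1 = 8, q_1 = 1*1 + 0 = 1.
  i=2: a_2=1, p_2 = 1*8 + 7 = 15, q_2 = 1*1 + 1 = 2.
  i=3: a_3=1, p_3 = 1*15 + 8 = 23, q_3 = 1*2 + 1 = 3.
  i=4: a_4=1, p_4 = 1*23 + 15 = 38, q_4 = 1*3 + 2 = 5.
  i=5: a_5=1, p_5 = 1*38 + 23 = 61, q_5 = 1*5 + 3 = 8.
q_5 = 8 > 6, so the last convergent with denominator <= 6 is p_4/q_4 = 38/5.
The closest fraction with denominator <= 6 is either p_4/q_4 or the intermediate fraction (k*p_4 + p_3)/(k*q_4 + q_3) with the largest k >= 1 whose denominator stays <= 6; these approach x as k grows, and every other convergent or intermediate fraction in range is farther away.
Largest k: floor((6 - q_3)/q_4) = floor((6 - 3)/5) = 0.
Since k = 0, no intermediate fraction beyond p_4/q_4 has denominator <= 6, so the convergent 38/5 is the closest (its error is |160*5 - 38*21|/(21*5) = 2/105).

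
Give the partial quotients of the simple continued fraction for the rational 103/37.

[2; 1, 3, 1, 1, 1, 2]

Run the Euclidean algorithm on 103 and 37; the successive quotients are the partial quotients a_0, a_1, ... (each step inverts the fractional part left over by the previous one):
  103 = 2*37 + 29, so a_0 = 2.
  37 = 1*29 + 8, so a_1 = 1.
  29 = 3*8 + 5, so a_2 = 3.
  8 = 1*5 + 3, so a_3 = 1.
  5 = 1*3 + 2, so a_4 = 1.
  3 = 1*2 + 1, so a_5 = 1.
  2 = 2*1 + 0, so a_6 = 2.
The remainder reaches 0 after 7 divisions, so the expansion has 7 partial quotients, read off in order.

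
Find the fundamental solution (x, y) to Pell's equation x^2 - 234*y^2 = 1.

First expand sqrt(234) as a continued fraction. With x_i = (sqrt(234) + m_i)/d_i and (m_0, d_0) = (0, 1): a_0 = floor(sqrt(234)) = 15, since 15^2 = 225 <= 234 < 256 = 16^2.
Iterate m_{i+1} = d_i*a_i - m_i, d_{i+1} = (234 - m_{i+1}^2)/d_i, a_{i+1} = floor((a_0 + m_{i+1})/d_{i+1}):
  m_1 = 1*15 - 0 = 15, d_1 = (234 - 15^2)/1 = 9/1 = 9, a_1 = floor((15 + 15)/9) = 3.
  m_2 = 9*3 - 15 = 12, d_2 = (234 - 12^2)/9 = 90/9 = 10, a_2 = floor((15 + 12)/10) = 2.
  m_3 = 10*2 - 12 = 8, d_3 = (234 - 8^2)/10 = 170/10 = 17, a_3 = floor((15 + 8)/17) = 1.
  m_4 = 17*1 - 8 = 9, d_4 = (234 - 9^2)/17 = 153/17 = 9, a_4 = floor((15 + 9)/9) = 2.
  m_5 = 9*2 - 9 = 9, d_5 = (234 - 9^2)/9 = 153/9 = 17, a_5 = floor((15 + 9)/17) = 1.
  m_6 = 17*1 - 9 = 8, d_6 = (234 - 8^2)/17 = 170/17 = 10, a_6 = floor((15 + 8)/10) = 2.
  m_7 = 10*2 - 8 = 12, d_7 = (234 - 12^2)/10 = 90/10 = 9, a_7 = floor((15 + 12)/9) = 3.
  m_8 = 9*3 - 12 = 15, d_8 = (234 - 15^2)/9 = 9/9 = 1, a_8 = floor((15 + 15)/1) = 30.
  m_9 = 1*30 - 15 = 15, d_9 = (234 - 15^2)/1 = 9/1 = 9: (m_9, d_9) = (m_1, d_1) = (15, 9), so from here the quotients repeat a_1, ..., a_8; the period length is 8.
So sqrt(234) = [15; (3, 2, 1, 2, 1, 2, 3, 30)] with period length k = 8.
k is even, so the fundamental solution of x^2 - 234y^2 = 1 is (p_{k-1}, q_{k-1}) = (p_7, q_7); compute convergents through index 7.
Convergents (p_i = a_i*p_{i-1} + p_{i-2}, q_i = a_i*q_{i-1} + q_{i-2} with p_{-2}=0, p_{-1}=1, q_{-2}=1, q_{-1}=0):
  i=0: a_0=15, p_0 = 15*1 + 0 = 15, q_0 = 15*0 + 1 = 1.
  i=1: a_1=3, p_1 = 3*15 + 1 = 46, q_1 = 3*1 + 0 = 3.
  i=2: a_2=2, p_2 = 2*46 + 15 = 107, q_2 = 2*3 + 1 = 7.
  i=3: a_3=1, p_3 = 1*107 + 46 = 153, q_3 = 1*7 + 3 = 10.
  i=4: a_4=2, p_4 = 2*153 + 107 = 413, q_4 = 2*10 + 7 = 27.
  i=5: a_5=1, p_5 = 1*413 + 153 = 566, q_5 = 1*27 + 10 = 37.
  i=6: a_6=2, p_6 = 2*566 + 413 = 1545, q_6 = 2*37 + 27 = 101.
  i=7: a_7=3, p_7 = 3*1545 + 566 = 5201, q_7 = 3*101 + 37 = 340.
Check: 5201^2 - 234*340^2 = 27050401 - 27050400 = 1, so (x, y) = (5201, 340) solves the equation, and by the theorem it is the least positive solution.

(x, y) = (5201, 340)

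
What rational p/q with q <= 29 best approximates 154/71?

Expand x = 154/71 as a continued fraction with the Euclidean algorithm:
  154 = 2*71 + 12, so a_0 = 2.
  71 = 5*12 + 11, so a_1 = 5.
  12 = 1*11 + 1, so a_2 = 1.
  11 = 11*1 + 0, so a_3 = 11.
so x = [2; 5, 1, 11].
Convergents (p_i = a_i*p_{i-1} + p_{i-2}, q_i = a_i*q_{i-1} + q_{i-2} with p_{-2}=0, p_{-1}=1, q_{-2}=1, q_{-1}=0), until the denominator exceeds 29:
  i=0: a_0=2, p_0 = 2*1 + 0 = 2, q_0 = 2*0 + 1 = 1.
  i=1: a_1=5, p_1 = 5*2 + 1 = 11, q_1 = 5*1 + 0 = 5.
  i=2: a_2=1, p_2 = 1*11 + 2 = 13, q_2 = 1*5 + 1 = 6.
  i=3: a_3=11, p_3 = 11*13 + 11 = 154, q_3 = 11*6 + 5 = 71.
q_3 = 71 > 29, so the last convergent with denominator <= 29 is p_2/q_2 = 13/6.
The closest fraction with denominator <= 29 is either p_2/q_2 or the intermediate fraction (k*p_2 + p_1)/(k*q_2 + q_1) with the largest k >= 1 whose denominator stays <= 29; these approach x as k grows, and every other convergent or intermediate fraction in range is farther away.
Largest k: floor((29 - q_1)/q_2) = floor((29 - 5)/6) = 4.
That gives (4*13 + 11)/(4*6 + 5) = 63/29.
Compare the errors: |x - 13/6| = |154*6 - 13*71|/(71*6) = 1/426, and |x - 63/29| = |154*29 - 63*71|/(71*29) = 7/2059.
Cross-multiplying, 1*2059 = 2059 < 2982 = 7*426, so 1/426 is smaller: the convergent 13/6 is closer to x than 63/29.

13/6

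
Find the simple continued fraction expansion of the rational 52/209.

Run the Euclidean algorithm on 52 and 209; the successive quotients are the partial quotients a_0, a_1, ... (each step inverts the fractional part left over by the previous one):
  52 = 0*209 + 52, so a_0 = 0.
  209 = 4*52 + 1, so a_1 = 4.
  52 = 52*1 + 0, so a_2 = 52.
The remainder reaches 0 after 3 divisions, so the expansion has 3 partial quotients, read off in order.

[0; 4, 52]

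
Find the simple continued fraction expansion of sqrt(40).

Write x_i = (sqrt(40) + m_i)/d_i with (m_0, d_0) = (0, 1). a_0 = floor(sqrt(40)) = 6, since 6^2 = 36 <= 40 < 49 = 7^2.
Iterate m_{i+1} = d_i*a_i - m_i, d_{i+1} = (40 - m_{i+1}^2)/d_i, a_{i+1} = floor((a_0 + m_{i+1})/d_{i+1}):
  m_1 = 1*6 - 0 = 6, d_1 = (40 - 6^2)/1 = 4/1 = 4, a_1 = floor((6 + 6)/4) = 3.
  m_2 = 4*3 - 6 = 6, d_2 = (40 - 6^2)/4 = 4/4 = 1, a_2 = floor((6 + 6)/1) = 12.
  m_3 = 1*12 - 6 = 6, d_3 = (40 - 6^2)/1 = 4/1 = 4: (m_3, d_3) = (m_1, d_1) = (6, 4), so from here the quotients repeat a_1, a_2; the period length is 2.
Hence the expansion of sqrt(40) is a_0 = 6 followed by the repeating block 3, 12 (period 2).

[6; (3, 12)]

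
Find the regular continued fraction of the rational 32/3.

Run the Euclidean algorithm on 32 and 3; the successive quotients are the partial quotients a_0, a_1, ... (each step inverts the fractional part left over by the previous one):
  32 = 10*3 + 2, so a_0 = 10.
  3 = 1*2 + 1, so a_1 = 1.
  2 = 2*1 + 0, so a_2 = 2.
The remainder reaches 0 after 3 divisions, so the expansion has 3 partial quotients, read off in order.

[10; 1, 2]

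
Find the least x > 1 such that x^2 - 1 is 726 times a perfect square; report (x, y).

(x, y) = (485, 18)

First expand sqrt(726) as a continued fraction. With x_i = (sqrt(726) + m_i)/d_i and (m_0, d_0) = (0, 1): a_0 = floor(sqrt(726)) = 26, since 26^2 = 676 <= 726 < 729 = 27^2.
Iterate m_{i+1} = d_i*a_i - m_i, d_{i+1} = (726 - m_{i+1}^2)/d_i, a_{i+1} = floor((a_0 + m_{i+1})/d_{i+1}):
  m_1 = 1*26 - 0 = 26, d_1 = (726 - 26^2)/1 = 50/1 = 50, a_1 = floor((26 + 26)/50) = 1.
  m_2 = 50*1 - 26 = 24, d_2 = (726 - 24^2)/50 = 150/50 = 3, a_2 = floor((26 + 24)/3) = 16.
  m_3 = 3*16 - 24 = 24, d_3 = (726 - 24^2)/3 = 150/3 = 50, a_3 = floor((26 + 24)/50) = 1.
  m_4 = 50*1 - 24 = 26, d_4 = (726 - 26^2)/50 = 50/50 = 1, a_4 = floor((26 + 26)/1) = 52.
  m_5 = 1*52 - 26 = 26, d_5 = (726 - 26^2)/1 = 50/1 = 50: (m_5, d_5) = (m_1, d_1) = (26, 50), so from here the quotients repeat a_1, ..., a_4; the period length is 4.
So sqrt(726) = [26; (1, 16, 1, 52)] with period length k = 4.
k is even, so the fundamental solution of x^2 - 726y^2 = 1 is (p_{k-1}, q_{k-1}) = (p_3, q_3); compute convergents through index 3.
Convergents (p_i = a_i*p_{i-1} + p_{i-2}, q_i = a_i*q_{i-1} + q_{i-2} with p_{-2}=0, p_{-1}=1, q_{-2}=1, q_{-1}=0):
  i=0: a_0=26, p_0 = 26*1 + 0 = 26, q_0 = 26*0 + 1 = 1.
  i=1: a_1=1, p_1 = 1*26 + 1 = 27, q_1 = 1*1 + 0 = 1.
  i=2: a_2=16, p_2 = 16*27 + 26 = 458, q_2 = 16*1 + 1 = 17.
  i=3: a_3=1, p_3 = 1*458 + 27 = 485, q_3 = 1*17 + 1 = 18.
Check: 485^2 - 726*18^2 = 235225 - 235224 = 1, so (x, y) = (485, 18) solves the equation, and by the theorem it is the least positive solution.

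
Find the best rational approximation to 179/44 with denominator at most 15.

Expand x = 179/44 as a continued fraction with the Euclidean algorithm:
  179 = 4*44 + 3, so a_0 = 4.
  44 = 14*3 + 2, so a_1 = 14.
  3 = 1*2 + 1, so a_2 = 1.
  2 = 2*1 + 0, so a_3 = 2.
so x = [4; 14, 1, 2].
Convergents (p_i = a_i*p_{i-1} + p_{i-2}, q_i = a_i*q_{i-1} + q_{i-2} with p_{-2}=0, p_{-1}=1, q_{-2}=1, q_{-1}=0), until the denominator exceeds 15:
  i=0: a_0=4, p_0 = 4*1 + 0 = 4, q_0 = 4*0 + 1 = 1.
  i=1: a_1=14, p_1 = 14*4 + 1 = 57, q_1 = 14*1 + 0 = 14.
  i=2: a_2=1, p_2 = 1*57 + 4 = 61, q_2 = 1*14 + 1 = 15.
  i=3: a_3=2, p_3 = 2*61 + 57 = 179, q_3 = 2*15 + 14 = 44.
q_3 = 44 > 15, so the last convergent with denominator <= 15 is p_2/q_2 = 61/15.
The closest fraction with denominator <= 15 is either p_2/q_2 or the intermediate fraction (k*p_2 + p_1)/(k*q_2 + q_1) with the largest k >= 1 whose denominator stays <= 15; these approach x as k grows, and every other convergent or intermediate fraction in range is farther away.
Largest k: floor((15 - q_1)/q_2) = floor((15 - 14)/15) = 0.
Since k = 0, no intermediate fraction beyond p_2/q_2 has denominator <= 15, so the convergent 61/15 is the closest (its error is |179*15 - 61*44|/(44*15) = 1/660).

61/15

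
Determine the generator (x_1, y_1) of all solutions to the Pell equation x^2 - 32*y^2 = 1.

(x, y) = (17, 3)

First expand sqrt(32) as a continued fraction. With x_i = (sqrt(32) + m_i)/d_i and (m_0, d_0) = (0, 1): a_0 = floor(sqrt(32)) = 5, since 5^2 = 25 <= 32 < 36 = 6^2.
Iterate m_{i+1} = d_i*a_i - m_i, d_{i+1} = (32 - m_{i+1}^2)/d_i, a_{i+1} = floor((a_0 + m_{i+1})/d_{i+1}):
  m_1 = 1*5 - 0 = 5, d_1 = (32 - 5^2)/1 = 7/1 = 7, a_1 = floor((5 + 5)/7) = 1.
  m_2 = 7*1 - 5 = 2, d_2 = (32 - 2^2)/7 = 28/7 = 4, a_2 = floor((5 + 2)/4) = 1.
  m_3 = 4*1 - 2 = 2, d_3 = (32 - 2^2)/4 = 28/4 = 7, a_3 = floor((5 + 2)/7) = 1.
  m_4 = 7*1 - 2 = 5, d_4 = (32 - 5^2)/7 = 7/7 = 1, a_4 = floor((5 + 5)/1) = 10.
  m_5 = 1*10 - 5 = 5, d_5 = (32 - 5^2)/1 = 7/1 = 7: (m_5, d_5) = (m_1, d_1) = (5, 7), so from here the quotients repeat a_1, ..., a_4; the period length is 4.
So sqrt(32) = [5; (1, 1, 1, 10)] with period length k = 4.
k is even, so the fundamental solution of x^2 - 32y^2 = 1 is (p_{k-1}, q_{k-1}) = (p_3, q_3); compute convergents through index 3.
Convergents (p_i = a_i*p_{i-1} + p_{i-2}, q_i = a_i*q_{i-1} + q_{i-2} with p_{-2}=0, p_{-1}=1, q_{-2}=1, q_{-1}=0):
  i=0: a_0=5, p_0 = 5*1 + 0 = 5, q_0 = 5*0 + 1 = 1.
  i=1: a_1=1, p_1 = 1*5 + 1 = 6, q_1 = 1*1 + 0 = 1.
  i=2: a_2=1, p_2 = 1*6 + 5 = 11, q_2 = 1*1 + 1 = 2.
  i=3: a_3=1, p_3 = 1*11 + 6 = 17, q_3 = 1*2 + 1 = 3.
Check: 17^2 - 32*3^2 = 289 - 288 = 1, so (x, y) = (17, 3) solves the equation, and by the theorem it is the least positive solution.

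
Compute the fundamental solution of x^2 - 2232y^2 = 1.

First expand sqrt(2232) as a continued fraction. With x_i = (sqrt(2232) + m_i)/d_i and (m_0, d_0) = (0, 1): a_0 = floor(sqrt(2232)) = 47, since 47^2 = 2209 <= 2232 < 2304 = 48^2.
Iterate m_{i+1} = d_i*a_i - m_i, d_{i+1} = (2232 - m_{i+1}^2)/d_i, a_{i+1} = floor((a_0 + m_{i+1})/d_{i+1}):
  m_1 = 1*47 - 0 = 47, d_1 = (2232 - 47^2)/1 = 23/1 = 23, a_1 = floor((47 + 47)/23) = 4.
  m_2 = 23*4 - 47 = 45, d_2 = (2232 - 45^2)/23 = 207/23 = 9, a_2 = floor((47 + 45)/9) = 10.
  m_3 = 9*10 - 45 = 45, d_3 = (2232 - 45^2)/9 = 207/9 = 23, a_3 = floor((47 + 45)/23) = 4.
  m_4 = 23*4 - 45 = 47, d_4 = (2232 - 47^2)/23 = 23/23 = 1, a_4 = floor((47 + 47)/1) = 94.
  m_5 = 1*94 - 47 = 47, d_5 = (2232 - 47^2)/1 = 23/1 = 23: (m_5, d_5) = (m_1, d_1) = (47, 23), so from here the quotients repeat a_1, ..., a_4; the period length is 4.
So sqrt(2232) = [47; (4, 10, 4, 94)] with period length k = 4.
k is even, so the fundamental solution of x^2 - 2232y^2 = 1 is (p_{k-1}, q_{k-1}) = (p_3, q_3); compute convergents through index 3.
Convergents (p_i = a_i*p_{i-1} + p_{i-2}, q_i = a_i*q_{i-1} + q_{i-2} with p_{-2}=0, p_{-1}=1, q_{-2}=1, q_{-1}=0):
  i=0: a_0=47, p_0 = 47*1 + 0 = 47, q_0 = 47*0 + 1 = 1.
  i=1: a_1=4, p_1 = 4*47 + 1 = 189, q_1 = 4*1 + 0 = 4.
  i=2: a_2=10, p_2 = 10*189 + 47 = 1937, q_2 = 10*4 + 1 = 41.
  i=3: a_3=4, p_3 = 4*1937 + 189 = 7937, q_3 = 4*41 + 4 = 168.
Check: 7937^2 - 2232*168^2 = 62995969 - 62995968 = 1, so (x, y) = (7937, 168) solves the equation, and by the theorem it is the least positive solution.

(x, y) = (7937, 168)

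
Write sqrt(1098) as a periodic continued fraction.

Write x_i = (sqrt(1098) + m_i)/d_i with (m_0, d_0) = (0, 1). a_0 = floor(sqrt(1098)) = 33, since 33^2 = 1089 <= 1098 < 1156 = 34^2.
Iterate m_{i+1} = d_i*a_i - m_i, d_{i+1} = (1098 - m_{i+1}^2)/d_i, a_{i+1} = floor((a_0 + m_{i+1})/d_{i+1}):
  m_1 = 1*33 - 0 = 33, d_1 = (1098 - 33^2)/1 = 9/1 = 9, a_1 = floor((33 + 33)/9) = 7.
  m_2 = 9*7 - 33 = 30, d_2 = (1098 - 30^2)/9 = 198/9 = 22, a_2 = floor((33 + 30)/22) = 2.
  m_3 = 22*2 - 30 = 14, d_3 = (1098 - 14^2)/22 = 902/22 = 41, a_3 = floor((33 + 14)/41) = 1.
  m_4 = 41*1 - 14 = 27, d_4 = (1098 - 27^2)/41 = 369/41 = 9, a_4 = floor((33 + 27)/9) = 6.
  m_5 = 9*6 - 27 = 27, d_5 = (1098 - 27^2)/9 = 369/9 = 41, a_5 = floor((33 + 27)/41) = 1.
  m_6 = 41*1 - 27 = 14, d_6 = (1098 - 14^2)/41 = 902/41 = 22, a_6 = floor((33 + 14)/22) = 2.
  m_7 = 22*2 - 14 = 30, d_7 = (1098 - 30^2)/22 = 198/22 = 9, a_7 = floor((33 + 30)/9) = 7.
  m_8 = 9*7 - 30 = 33, d_8 = (1098 - 33^2)/9 = 9/9 = 1, a_8 = floor((33 + 33)/1) = 66.
  m_9 = 1*66 - 33 = 33, d_9 = (1098 - 33^2)/1 = 9/1 = 9: (m_9, d_9) = (m_1, d_1) = (33, 9), so from here the quotients repeat a_1, ..., a_8; the period length is 8.
Hence the expansion of sqrt(1098) is a_0 = 33 followed by the repeating block 7, 2, 1, 6, 1, 2, 7, 66 (period 8).

[33; (7, 2, 1, 6, 1, 2, 7, 66)]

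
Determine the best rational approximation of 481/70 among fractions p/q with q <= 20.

55/8

Expand x = 481/70 as a continued fraction with the Euclidean algorithm:
  481 = 6*70 + 61, so a_0 = 6.
  70 = 1*61 + 9, so a_1 = 1.
  61 = 6*9 + 7, so a_2 = 6.
  9 = 1*7 + 2, so a_3 = 1.
  7 = 3*2 + 1, so a_4 = 3.
  2 = 2*1 + 0, so a_5 = 2.
so x = [6; 1, 6, 1, 3, 2].
Convergents (p_i = a_i*p_{i-1} + p_{i-2}, q_i = a_i*q_{i-1} + q_{i-2} with p_{-2}=0, p_{-1}=1, q_{-2}=1, q_{-1}=0), until the denominator exceeds 20:
  i=0: a_0=6, p_0 = 6*1 + 0 = 6, q_0 = 6*0 + 1 = 1.
  i=1: a_1=1, p_1 = 1*6 + 1 = 7, q_1 = 1*1 + 0 = 1.
  i=2: a_2=6, p_2 = 6*7 + 6 = 48, q_2 = 6*1 + 1 = 7.
  i=3: a_3=1, p_3 = 1*48 + 7 = 55, q_3 = 1*7 + 1 = 8.
  i=4: a_4=3, p_4 = 3*55 + 48 = 213, q_4 = 3*8 + 7 = 31.
q_4 = 31 > 20, so the last convergent with denominator <= 20 is p_3/q_3 = 55/8.
The closest fraction with denominator <= 20 is either p_3/q_3 or the intermediate fraction (k*p_3 + p_2)/(k*q_3 + q_2) with the largest k >= 1 whose denominator stays <= 20; these approach x as k grows, and every other convergent or intermediate fraction in range is farther away.
Largest k: floor((20 - q_2)/q_3) = floor((20 - 7)/8) = 1.
That gives (1*55 + 48)/(1*8 + 7) = 103/15.
Compare the errors: |x - 55/8| = |481*8 - 55*70|/(70*8) = 2/560, and |x - 103/15| = |481*15 - 103*70|/(70*15) = 5/1050.
Cross-multiplying, 2*1050 = 2100 < 2800 = 5*560, so 2/560 is smaller: the convergent 55/8 is closer to x than 103/15.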